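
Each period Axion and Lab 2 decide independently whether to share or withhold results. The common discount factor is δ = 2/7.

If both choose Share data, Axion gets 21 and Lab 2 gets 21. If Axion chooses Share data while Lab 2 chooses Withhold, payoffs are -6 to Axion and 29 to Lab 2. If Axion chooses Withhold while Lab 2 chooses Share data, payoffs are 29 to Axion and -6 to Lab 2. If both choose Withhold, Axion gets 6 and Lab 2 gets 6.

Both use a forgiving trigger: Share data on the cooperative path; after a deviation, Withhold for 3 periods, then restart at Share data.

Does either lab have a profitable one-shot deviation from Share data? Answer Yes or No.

Comparing payoff streams over the 4 periods until play realigns: cooperate → 21(1+δ+…+δ^3); deviate → 29 + 6(δ+…+δ^3).
Cooperation is sustained iff (21−6)(δ+…+δ^3) ≥ 29−21.
δ+…+δ^3 = 2/7·(1−(2/7)^3)/(1−2/7) = 0.3907, and (29−21)/(21−6) = 0.5333.
0.3907 < 0.5333, so cooperation is not sustainable.

Yes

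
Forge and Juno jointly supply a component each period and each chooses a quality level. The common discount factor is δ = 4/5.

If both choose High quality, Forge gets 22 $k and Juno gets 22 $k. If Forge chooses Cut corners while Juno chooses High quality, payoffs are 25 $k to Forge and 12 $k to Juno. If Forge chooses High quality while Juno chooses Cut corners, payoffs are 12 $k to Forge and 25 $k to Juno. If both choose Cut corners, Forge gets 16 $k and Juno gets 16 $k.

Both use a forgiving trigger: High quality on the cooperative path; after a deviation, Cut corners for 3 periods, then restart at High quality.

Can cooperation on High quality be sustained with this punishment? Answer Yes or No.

IC: δ+…+δ^3 ≥ (25−22)/(22−16) = 1/2.
At δ = 4/5: partial sum = 1.9520 ≥ 0.5000. Cooperation sustainable.

Yes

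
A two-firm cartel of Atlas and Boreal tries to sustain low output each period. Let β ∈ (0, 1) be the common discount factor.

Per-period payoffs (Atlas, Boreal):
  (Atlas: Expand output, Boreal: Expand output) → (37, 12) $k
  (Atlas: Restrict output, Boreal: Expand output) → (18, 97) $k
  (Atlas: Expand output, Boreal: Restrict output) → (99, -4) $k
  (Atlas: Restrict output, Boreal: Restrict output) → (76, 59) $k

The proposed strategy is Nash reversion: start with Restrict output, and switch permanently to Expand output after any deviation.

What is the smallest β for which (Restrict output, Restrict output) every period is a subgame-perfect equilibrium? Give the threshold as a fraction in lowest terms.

38/85

Atlas: cooperation gives 76 each period; deviation gives 99 once then 37 forever.
  76/(1−β) ≥ 99 + 37β/(1−β) ⇒ β ≥ 23/62.
Boreal: cooperation gives 59 each period; deviation gives 97 once then 12 forever.
  β ≥ 38/85.
Both must hold, so the binding constraint is Boreal's: β ≥ 38/85.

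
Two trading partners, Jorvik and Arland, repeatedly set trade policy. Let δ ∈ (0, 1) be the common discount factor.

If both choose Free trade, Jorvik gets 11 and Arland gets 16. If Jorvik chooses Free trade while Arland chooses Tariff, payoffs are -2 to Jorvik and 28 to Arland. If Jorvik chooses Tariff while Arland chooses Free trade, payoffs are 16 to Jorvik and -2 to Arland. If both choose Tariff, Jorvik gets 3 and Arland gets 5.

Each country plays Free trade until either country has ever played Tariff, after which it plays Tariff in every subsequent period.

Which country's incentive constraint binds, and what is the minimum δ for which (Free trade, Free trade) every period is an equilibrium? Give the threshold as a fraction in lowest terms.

Arland; δ ≥ 12/23

Jorvik's threshold: (16−11)/(16−3) = 5/13.
Arland's threshold: (28−16)/(28−5) = 12/23.
5/13 < 12/23, so Arland binds and δ* = 12/23.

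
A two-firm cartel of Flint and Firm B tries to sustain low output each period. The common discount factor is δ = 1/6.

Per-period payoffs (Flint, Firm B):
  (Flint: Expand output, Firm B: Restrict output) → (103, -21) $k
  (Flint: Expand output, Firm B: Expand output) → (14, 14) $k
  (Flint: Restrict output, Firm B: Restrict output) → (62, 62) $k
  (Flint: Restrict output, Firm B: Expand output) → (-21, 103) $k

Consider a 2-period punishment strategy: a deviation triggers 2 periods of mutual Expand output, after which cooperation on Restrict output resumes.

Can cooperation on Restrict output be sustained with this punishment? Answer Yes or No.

IC: δ+…+δ^2 ≥ (103−62)/(62−14) = 41/48.
At δ = 1/6: partial sum = 0.1944 < 0.8542. Cooperation not sustainable.

No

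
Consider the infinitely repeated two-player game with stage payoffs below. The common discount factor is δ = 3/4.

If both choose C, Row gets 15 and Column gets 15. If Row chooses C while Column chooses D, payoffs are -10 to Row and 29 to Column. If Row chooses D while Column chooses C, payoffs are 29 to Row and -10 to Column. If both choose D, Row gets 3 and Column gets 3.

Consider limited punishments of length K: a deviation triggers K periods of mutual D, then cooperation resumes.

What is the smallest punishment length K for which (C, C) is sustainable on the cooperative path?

IC: δ(1−δ^K)/(1−δ) ≥ (29−15)/(15−3) = 7/6.
With δ = 3/4: need 1 − δ^K ≥ 7/6·(1−3/4)/(3/4), i.e. δ^K ≤ 0.6111.
Since (3/4)^1 = 0.7500 and (3/4)^2 = 0.5625, the smallest such K is 2.

2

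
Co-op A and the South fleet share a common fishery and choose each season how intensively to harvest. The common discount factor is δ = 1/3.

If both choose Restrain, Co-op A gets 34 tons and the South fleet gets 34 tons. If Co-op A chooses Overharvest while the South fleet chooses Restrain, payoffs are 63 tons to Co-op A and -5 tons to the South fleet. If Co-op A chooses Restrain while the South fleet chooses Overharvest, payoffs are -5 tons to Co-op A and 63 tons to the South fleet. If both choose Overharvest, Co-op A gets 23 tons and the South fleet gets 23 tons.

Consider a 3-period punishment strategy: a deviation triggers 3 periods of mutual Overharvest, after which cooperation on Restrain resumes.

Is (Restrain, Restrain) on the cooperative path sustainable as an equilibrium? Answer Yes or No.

No

A one-shot deviation gives 63 now, then 23 for 3 periods, then back to 34.
Gain from deviating: (63−34) today; loss: (34−23) in each of the next 3 periods.
No-deviation condition: (34−23)(δ+…+δ^3) ≥ 63−34, i.e. δ+…+δ^3 ≥ 29/11.
At δ = 1/3: δ+…+δ^3 = 0.4815 < 2.6364.
So cooperation is not sustainable.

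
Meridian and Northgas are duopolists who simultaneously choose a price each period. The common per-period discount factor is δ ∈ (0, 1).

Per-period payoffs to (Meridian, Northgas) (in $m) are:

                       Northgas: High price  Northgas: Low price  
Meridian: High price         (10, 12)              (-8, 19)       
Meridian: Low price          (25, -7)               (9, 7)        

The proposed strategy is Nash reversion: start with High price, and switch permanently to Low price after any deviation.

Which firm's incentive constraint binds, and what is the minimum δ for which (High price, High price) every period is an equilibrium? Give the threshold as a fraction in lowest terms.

Meridian; δ ≥ 15/16

Meridian's threshold: (25−10)/(25−9) = 15/16.
Northgas's threshold: (19−12)/(19−7) = 7/12.
15/16 > 7/12, so Meridian binds and δ* = 15/16.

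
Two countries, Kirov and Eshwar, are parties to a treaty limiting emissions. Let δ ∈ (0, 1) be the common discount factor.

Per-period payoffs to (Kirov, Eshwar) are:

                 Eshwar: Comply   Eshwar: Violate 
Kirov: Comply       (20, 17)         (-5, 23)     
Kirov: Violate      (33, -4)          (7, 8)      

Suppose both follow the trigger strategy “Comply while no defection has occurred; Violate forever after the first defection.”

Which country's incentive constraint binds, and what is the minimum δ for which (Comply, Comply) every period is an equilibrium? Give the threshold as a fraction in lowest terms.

Kirov: cooperation gives 20 each period; deviation gives 33 once then 7 forever.
  20/(1−δ) ≥ 33 + 7δ/(1−δ) ⇒ δ ≥ 13/26 = 1/2.
Eshwar: cooperation gives 17 each period; deviation gives 23 once then 8 forever.
  δ ≥ 6/15 = 2/5.
Both must hold, so the binding constraint is Kirov's: δ ≥ 1/2.

Kirov; δ ≥ 1/2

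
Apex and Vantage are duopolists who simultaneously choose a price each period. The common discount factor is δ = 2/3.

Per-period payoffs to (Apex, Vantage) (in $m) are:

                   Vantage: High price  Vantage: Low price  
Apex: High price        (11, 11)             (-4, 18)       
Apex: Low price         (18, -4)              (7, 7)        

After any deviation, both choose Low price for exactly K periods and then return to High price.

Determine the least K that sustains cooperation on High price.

No profitable deviation requires (11−7)(δ+…+δ^K) ≥ 18−11, i.e. δ+…+δ^K ≥ 7/4 ≈ 1.7500.
With δ = 2/3, the partial sums are K=1: 0.6667, K=2: 1.1111, K=3: 1.4074, K=4: 1.6049, K=5: 1.7366, K=6: 1.8244.
K = 6 is the first length at which the sum reaches 1.7500.

6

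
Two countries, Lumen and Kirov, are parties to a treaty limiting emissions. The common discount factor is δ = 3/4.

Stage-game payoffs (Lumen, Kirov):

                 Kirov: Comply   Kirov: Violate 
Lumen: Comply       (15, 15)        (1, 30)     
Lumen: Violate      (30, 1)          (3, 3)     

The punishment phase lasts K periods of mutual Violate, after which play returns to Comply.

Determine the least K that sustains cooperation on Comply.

No profitable deviation requires (15−3)(δ+…+δ^K) ≥ 30−15, i.e. δ+…+δ^K ≥ 5/4 ≈ 1.2500.
With δ = 3/4, the partial sums are K=1: 0.7500, K=2: 1.3125.
K = 2 is the first length at which the sum reaches 1.2500.

2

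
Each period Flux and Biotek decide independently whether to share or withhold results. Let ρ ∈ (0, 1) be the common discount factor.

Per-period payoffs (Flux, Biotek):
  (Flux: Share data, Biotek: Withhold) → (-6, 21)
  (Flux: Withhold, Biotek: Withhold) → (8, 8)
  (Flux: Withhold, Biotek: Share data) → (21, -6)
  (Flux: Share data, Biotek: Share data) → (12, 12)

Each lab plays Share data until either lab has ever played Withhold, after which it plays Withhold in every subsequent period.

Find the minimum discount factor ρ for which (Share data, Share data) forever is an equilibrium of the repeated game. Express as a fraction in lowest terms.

9/13

One-period gain from deviating is 21 − 12 = 9. The loss is 12 − 8 = 4 in every subsequent period, with present value 4·ρ/(1−ρ).
Deviation is unprofitable when 4·ρ/(1−ρ) ≥ 9, i.e. ρ/(1−ρ) ≥ 9/4.
Equivalently ρ ≥ 9/(9+4) = 9/13.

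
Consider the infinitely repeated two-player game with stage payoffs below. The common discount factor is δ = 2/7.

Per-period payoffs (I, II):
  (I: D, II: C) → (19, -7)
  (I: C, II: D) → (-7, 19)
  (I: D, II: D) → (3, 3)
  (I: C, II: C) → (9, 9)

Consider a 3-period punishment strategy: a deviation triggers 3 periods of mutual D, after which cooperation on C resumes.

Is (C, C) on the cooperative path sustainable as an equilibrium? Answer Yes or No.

No

A one-shot deviation gives 19 now, then 3 for 3 periods, then back to 9.
Gain from deviating: (19−9) today; loss: (9−3) in each of the next 3 periods.
No-deviation condition: (9−3)(δ+…+δ^3) ≥ 19−9, i.e. δ+…+δ^3 ≥ 5/3.
At δ = 2/7: δ+…+δ^3 = 0.3907 < 1.6667.
So cooperation is not sustainable.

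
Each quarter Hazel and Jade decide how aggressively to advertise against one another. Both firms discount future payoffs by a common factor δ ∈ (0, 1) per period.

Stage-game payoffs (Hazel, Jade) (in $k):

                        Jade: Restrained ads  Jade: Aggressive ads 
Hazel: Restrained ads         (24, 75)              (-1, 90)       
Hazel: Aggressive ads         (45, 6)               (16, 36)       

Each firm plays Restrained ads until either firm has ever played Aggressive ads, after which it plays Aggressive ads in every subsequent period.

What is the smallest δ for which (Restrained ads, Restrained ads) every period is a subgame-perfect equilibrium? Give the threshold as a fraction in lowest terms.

For Hazel: deviation gain 45−24 = 21, per-period punishment loss 24−16 = 8. IC gives δ ≥ 21/29.
For Jade: gain 15, loss 39 per period, so δ ≥ 15/54 = 5/18.
The tighter constraint is Hazel's, so cooperation needs δ ≥ 21/29.

21/29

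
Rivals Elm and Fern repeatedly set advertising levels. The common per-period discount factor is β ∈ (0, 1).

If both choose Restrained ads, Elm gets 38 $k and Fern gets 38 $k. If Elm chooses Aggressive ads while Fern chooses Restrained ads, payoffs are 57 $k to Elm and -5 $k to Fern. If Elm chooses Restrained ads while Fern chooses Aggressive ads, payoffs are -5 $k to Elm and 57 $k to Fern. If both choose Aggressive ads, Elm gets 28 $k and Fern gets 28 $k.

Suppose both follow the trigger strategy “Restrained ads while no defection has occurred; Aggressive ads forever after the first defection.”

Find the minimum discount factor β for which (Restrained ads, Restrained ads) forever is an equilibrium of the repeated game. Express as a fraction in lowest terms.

19/29

Under grim trigger the critical discount factor is (T−C)/(T−P) with T = 57, C = 38, P = 28.
β* = (57−38)/(57−28) = 19/29.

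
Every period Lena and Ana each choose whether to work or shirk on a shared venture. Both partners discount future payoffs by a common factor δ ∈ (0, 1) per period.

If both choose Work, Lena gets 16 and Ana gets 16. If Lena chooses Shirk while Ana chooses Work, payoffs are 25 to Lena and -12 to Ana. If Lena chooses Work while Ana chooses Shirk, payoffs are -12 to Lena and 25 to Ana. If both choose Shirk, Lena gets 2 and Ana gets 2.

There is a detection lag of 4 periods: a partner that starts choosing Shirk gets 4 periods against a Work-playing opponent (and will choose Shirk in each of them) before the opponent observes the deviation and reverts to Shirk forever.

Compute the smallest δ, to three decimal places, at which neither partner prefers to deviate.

0.791

Deviating for the 4 undetected periods gains 25−16 = 9 per period over cooperation, then loses 16−2 = 14 per period forever once punishment starts.
Gain: 9(1 + δ + … + δ^3); loss: 14·δ^4/(1−δ).
No profitable deviation ⇔ 9(1−δ^4) ≤ 14·δ^4, i.e. δ^4 ≥ 9/(9+14) = 9/23.
Hence δ ≥ (9/23)^(1/4) ≈ 0.791.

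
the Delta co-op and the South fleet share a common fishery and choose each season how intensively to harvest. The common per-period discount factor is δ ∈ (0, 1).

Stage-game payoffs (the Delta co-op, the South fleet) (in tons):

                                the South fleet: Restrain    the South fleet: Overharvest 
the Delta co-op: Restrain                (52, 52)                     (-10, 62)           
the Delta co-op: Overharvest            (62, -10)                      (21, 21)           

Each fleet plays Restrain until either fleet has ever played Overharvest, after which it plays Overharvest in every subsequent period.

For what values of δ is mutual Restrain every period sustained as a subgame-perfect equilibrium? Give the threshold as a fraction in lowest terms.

10/41

Cooperation forever yields 52 each period: 52/(1−δ).
Deviating yields 62 once, then 21 forever: 62 + 21δ/(1−δ).
No profitable deviation requires 52/(1−δ) ≥ 62 + 21δ/(1−δ).
Multiplying by (1−δ): 52 ≥ 62(1−δ) + 21δ = 62 − 41δ.
So 41δ ≥ 10, i.e. δ ≥ 10/41.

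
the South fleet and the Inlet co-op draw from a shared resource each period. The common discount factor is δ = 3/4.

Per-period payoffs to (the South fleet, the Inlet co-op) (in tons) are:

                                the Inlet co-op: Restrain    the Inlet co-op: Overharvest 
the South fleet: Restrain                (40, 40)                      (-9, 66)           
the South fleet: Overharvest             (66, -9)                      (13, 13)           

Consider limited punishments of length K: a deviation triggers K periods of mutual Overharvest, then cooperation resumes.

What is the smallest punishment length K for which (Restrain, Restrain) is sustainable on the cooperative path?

No profitable deviation requires (40−13)(δ+…+δ^K) ≥ 66−40, i.e. δ+…+δ^K ≥ 26/27 ≈ 0.9630.
With δ = 3/4, the partial sums are K=1: 0.7500, K=2: 1.3125.
K = 2 is the first length at which the sum reaches 0.9630.

2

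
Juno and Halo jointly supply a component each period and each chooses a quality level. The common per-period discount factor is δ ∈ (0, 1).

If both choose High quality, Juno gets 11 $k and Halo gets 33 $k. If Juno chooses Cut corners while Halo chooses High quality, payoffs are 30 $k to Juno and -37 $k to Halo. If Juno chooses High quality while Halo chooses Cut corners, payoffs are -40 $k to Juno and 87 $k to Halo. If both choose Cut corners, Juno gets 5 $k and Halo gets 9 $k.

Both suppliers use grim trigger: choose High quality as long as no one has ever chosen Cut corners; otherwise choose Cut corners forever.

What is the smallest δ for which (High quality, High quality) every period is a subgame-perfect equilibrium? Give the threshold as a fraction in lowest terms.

19/25

For Juno: deviation gain 30−11 = 19, per-period punishment loss 11−5 = 6. IC gives δ ≥ 19/25.
For Halo: gain 54, loss 24 per period, so δ ≥ 54/78 = 9/13.
The tighter constraint is Juno's, so cooperation needs δ ≥ 19/25.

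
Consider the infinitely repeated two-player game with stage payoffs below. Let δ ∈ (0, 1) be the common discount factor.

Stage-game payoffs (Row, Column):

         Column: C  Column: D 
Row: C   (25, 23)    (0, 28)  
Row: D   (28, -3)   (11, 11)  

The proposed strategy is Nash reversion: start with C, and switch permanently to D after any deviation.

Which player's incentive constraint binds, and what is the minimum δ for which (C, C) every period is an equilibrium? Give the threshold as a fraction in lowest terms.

Column; δ ≥ 5/17

Row: cooperation gives 25 each period; deviation gives 28 once then 11 forever.
  25/(1−δ) ≥ 28 + 11δ/(1−δ) ⇒ δ ≥ 3/17.
Column: cooperation gives 23 each period; deviation gives 28 once then 11 forever.
  δ ≥ 5/17.
Both must hold, so the binding constraint is Column's: δ ≥ 5/17.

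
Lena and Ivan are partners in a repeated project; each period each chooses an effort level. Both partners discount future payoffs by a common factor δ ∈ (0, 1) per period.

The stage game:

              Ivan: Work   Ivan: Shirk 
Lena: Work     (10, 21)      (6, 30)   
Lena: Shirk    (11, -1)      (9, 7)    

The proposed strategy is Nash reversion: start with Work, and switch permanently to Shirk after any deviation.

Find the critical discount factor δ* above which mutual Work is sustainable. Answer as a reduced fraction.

1/2

Lena: cooperation gives 10 each period; deviation gives 11 once then 9 forever.
  10/(1−δ) ≥ 11 + 9δ/(1−δ) ⇒ δ ≥ 1/2.
Ivan: cooperation gives 21 each period; deviation gives 30 once then 7 forever.
  δ ≥ 9/23.
Both must hold, so the binding constraint is Lena's: δ ≥ 1/2.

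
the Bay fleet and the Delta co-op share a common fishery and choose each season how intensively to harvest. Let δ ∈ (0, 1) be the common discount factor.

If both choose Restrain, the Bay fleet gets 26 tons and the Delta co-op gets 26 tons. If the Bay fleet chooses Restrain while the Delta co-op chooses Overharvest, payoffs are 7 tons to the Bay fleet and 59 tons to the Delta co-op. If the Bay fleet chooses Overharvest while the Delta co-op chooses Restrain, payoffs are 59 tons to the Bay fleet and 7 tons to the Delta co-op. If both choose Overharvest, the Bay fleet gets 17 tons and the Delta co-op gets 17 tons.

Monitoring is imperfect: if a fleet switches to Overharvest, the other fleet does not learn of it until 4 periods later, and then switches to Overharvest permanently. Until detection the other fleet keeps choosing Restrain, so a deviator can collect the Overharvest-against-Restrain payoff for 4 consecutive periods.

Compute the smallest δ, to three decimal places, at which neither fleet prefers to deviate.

A deviator earns 59 for 4 periods, then 17 forever; cooperating earns 26 forever. Multiplying the IC by (1−δ):
26 ≥ 59(1−δ^4) + 17δ^4, so 42·δ^4 ≥ 33 and δ^4 ≥ 11/14.
δ ≥ (11/14)^(1/4) ≈ 0.941.

0.941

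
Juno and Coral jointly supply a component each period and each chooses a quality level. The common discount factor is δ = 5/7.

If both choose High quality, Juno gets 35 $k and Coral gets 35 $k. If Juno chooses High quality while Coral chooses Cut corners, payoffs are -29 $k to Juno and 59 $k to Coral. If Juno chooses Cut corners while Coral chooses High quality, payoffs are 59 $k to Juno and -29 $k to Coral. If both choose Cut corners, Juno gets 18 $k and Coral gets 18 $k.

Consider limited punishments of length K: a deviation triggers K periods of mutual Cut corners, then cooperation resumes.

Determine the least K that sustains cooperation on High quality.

3

No profitable deviation requires (35−18)(δ+…+δ^K) ≥ 59−35, i.e. δ+…+δ^K ≥ 24/17 ≈ 1.4118.
With δ = 5/7, the partial sums are K=1: 0.7143, K=2: 1.2245, K=3: 1.5889.
K = 3 is the first length at which the sum reaches 1.4118.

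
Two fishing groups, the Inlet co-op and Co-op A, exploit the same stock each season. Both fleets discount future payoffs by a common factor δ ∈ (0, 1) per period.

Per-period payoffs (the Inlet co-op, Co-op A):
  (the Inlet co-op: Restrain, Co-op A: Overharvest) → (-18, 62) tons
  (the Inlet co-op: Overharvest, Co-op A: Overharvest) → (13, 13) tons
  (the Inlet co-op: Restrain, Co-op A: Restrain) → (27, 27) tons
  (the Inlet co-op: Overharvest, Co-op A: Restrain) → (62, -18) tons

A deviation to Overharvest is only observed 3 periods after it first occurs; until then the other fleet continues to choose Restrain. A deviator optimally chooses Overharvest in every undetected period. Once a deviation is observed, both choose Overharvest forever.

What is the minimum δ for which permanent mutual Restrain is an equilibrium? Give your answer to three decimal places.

A deviator earns 62 for 3 periods, then 13 forever; cooperating earns 27 forever. Multiplying the IC by (1−δ):
27 ≥ 62(1−δ^3) + 13δ^3, so 49·δ^3 ≥ 35 and δ^3 ≥ 5/7.
δ ≥ (5/7)^(1/3) ≈ 0.894.

0.894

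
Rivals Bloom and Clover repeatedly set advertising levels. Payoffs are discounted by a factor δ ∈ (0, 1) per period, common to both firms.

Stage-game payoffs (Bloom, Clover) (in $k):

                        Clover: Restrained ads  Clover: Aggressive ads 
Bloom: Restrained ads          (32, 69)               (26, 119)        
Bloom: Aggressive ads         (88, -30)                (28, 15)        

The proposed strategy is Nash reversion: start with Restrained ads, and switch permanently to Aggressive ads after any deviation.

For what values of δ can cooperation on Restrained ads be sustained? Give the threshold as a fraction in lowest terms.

For Bloom: deviation gain 88−32 = 56, per-period punishment loss 32−28 = 4. IC gives δ ≥ 56/60 = 14/15.
For Clover: gain 50, loss 54 per period, so δ ≥ 50/104 = 25/52.
The tighter constraint is Bloom's, so cooperation needs δ ≥ 14/15.

14/15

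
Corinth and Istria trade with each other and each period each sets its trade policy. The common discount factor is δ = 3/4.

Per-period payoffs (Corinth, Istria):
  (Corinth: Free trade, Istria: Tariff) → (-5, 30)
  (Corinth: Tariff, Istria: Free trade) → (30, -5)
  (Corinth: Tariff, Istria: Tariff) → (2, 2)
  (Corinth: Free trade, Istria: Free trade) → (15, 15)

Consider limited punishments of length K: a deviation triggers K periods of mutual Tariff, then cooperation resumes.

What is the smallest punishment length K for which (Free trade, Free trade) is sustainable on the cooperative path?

IC: δ(1−δ^K)/(1−δ) ≥ (30−15)/(15−2) = 15/13.
With δ = 3/4: need 1 − δ^K ≥ 15/13·(1−3/4)/(3/4), i.e. δ^K ≤ 0.6154.
Since (3/4)^1 = 0.7500 and (3/4)^2 = 0.5625, the smallest such K is 2.

2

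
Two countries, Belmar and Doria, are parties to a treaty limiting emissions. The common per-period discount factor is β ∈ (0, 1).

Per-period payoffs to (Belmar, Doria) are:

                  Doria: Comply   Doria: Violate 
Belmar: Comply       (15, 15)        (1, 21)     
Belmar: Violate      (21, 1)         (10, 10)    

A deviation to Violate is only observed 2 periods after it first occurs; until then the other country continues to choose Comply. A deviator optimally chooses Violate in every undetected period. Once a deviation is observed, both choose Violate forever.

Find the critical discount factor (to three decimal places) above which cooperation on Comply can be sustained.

A deviator earns 21 for 2 periods, then 10 forever; cooperating earns 15 forever. Multiplying the IC by (1−β):
15 ≥ 21(1−β^2) + 10β^2, so 11·β^2 ≥ 6 and β^2 ≥ 6/11.
β ≥ (6/11)^(1/2) ≈ 0.739.

0.739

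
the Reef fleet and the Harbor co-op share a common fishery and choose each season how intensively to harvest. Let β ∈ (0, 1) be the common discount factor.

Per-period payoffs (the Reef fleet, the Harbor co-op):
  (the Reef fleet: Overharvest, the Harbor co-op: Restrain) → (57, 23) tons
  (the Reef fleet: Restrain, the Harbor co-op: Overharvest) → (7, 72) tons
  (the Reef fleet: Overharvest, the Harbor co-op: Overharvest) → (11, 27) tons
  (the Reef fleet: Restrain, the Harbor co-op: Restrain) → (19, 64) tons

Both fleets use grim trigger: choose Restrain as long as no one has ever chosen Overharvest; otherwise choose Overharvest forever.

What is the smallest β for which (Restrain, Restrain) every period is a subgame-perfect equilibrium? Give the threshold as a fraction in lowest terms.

For the Reef fleet: deviation gain 57−19 = 38, per-period punishment loss 19−11 = 8. IC gives β ≥ 38/46 = 19/23.
For the Harbor co-op: gain 8, loss 37 per period, so β ≥ 8/45.
The tighter constraint is the Reef fleet's, so cooperation needs β ≥ 19/23.

19/23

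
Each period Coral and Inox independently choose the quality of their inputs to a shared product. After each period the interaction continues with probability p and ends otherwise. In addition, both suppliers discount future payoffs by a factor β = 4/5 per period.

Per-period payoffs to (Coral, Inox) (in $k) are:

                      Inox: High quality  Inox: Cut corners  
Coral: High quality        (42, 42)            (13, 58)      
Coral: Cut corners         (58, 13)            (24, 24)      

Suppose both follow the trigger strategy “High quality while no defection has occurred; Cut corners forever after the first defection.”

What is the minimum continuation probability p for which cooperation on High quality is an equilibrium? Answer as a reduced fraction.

With continuation probability p and discount β, the effective per-period discount factor is βp.
Grim-trigger IC: βp ≥ (58−42)/(58−24) = 8/17.
So p ≥ (8/17)/(4/5) = 10/17.

10/17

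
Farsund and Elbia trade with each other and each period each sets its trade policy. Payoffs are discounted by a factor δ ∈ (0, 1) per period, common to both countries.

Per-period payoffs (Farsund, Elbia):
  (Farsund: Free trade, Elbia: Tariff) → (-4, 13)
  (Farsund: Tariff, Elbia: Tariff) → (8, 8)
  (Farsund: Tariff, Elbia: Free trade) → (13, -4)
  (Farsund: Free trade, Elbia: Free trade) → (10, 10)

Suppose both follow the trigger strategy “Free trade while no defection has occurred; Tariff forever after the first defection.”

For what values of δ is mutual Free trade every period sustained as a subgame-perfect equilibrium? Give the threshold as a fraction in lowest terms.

Cooperation forever yields 10 each period: 10/(1−δ).
Deviating yields 13 once, then 8 forever: 13 + 8δ/(1−δ).
No profitable deviation requires 10/(1−δ) ≥ 13 + 8δ/(1−δ).
Multiplying by (1−δ): 10 ≥ 13(1−δ) + 8δ = 13 − 5δ.
So 5δ ≥ 3, i.e. δ ≥ 3/5.

3/5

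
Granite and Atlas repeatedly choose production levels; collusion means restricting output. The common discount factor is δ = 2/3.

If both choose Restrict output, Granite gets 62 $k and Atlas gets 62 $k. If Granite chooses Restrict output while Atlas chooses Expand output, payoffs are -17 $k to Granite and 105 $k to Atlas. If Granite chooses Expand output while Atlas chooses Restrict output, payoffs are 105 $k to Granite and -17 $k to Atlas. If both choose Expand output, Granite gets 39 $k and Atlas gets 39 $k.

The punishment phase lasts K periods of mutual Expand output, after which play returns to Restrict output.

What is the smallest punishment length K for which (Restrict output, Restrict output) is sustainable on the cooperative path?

7

Need Σ_{k=1}^{K} δ^k ≥ (105−62)/(62−39) = 1.8696 at δ = 2/3.
At K = 6 the sum is 1.8244 < 1.8696; at K = 7 it is 1.8829 ≥ 1.8696.
So the minimum punishment length is K = 7.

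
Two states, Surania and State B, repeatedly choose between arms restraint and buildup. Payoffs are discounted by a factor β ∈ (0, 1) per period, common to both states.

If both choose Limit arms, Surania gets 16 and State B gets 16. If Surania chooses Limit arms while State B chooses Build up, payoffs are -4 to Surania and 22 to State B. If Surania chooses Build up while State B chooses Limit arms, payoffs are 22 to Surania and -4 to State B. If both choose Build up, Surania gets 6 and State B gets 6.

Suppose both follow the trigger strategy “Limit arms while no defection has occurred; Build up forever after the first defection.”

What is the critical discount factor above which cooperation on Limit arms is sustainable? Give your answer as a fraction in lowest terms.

3/8

Cooperation forever yields 16 each period: 16/(1−β).
Deviating yields 22 once, then 6 forever: 22 + 6β/(1−β).
No profitable deviation requires 16/(1−β) ≥ 22 + 6β/(1−β).
Multiplying by (1−β): 16 ≥ 22(1−β) + 6β = 22 − 16β.
So 16β ≥ 6, i.e. β ≥ 6/16 = 3/8.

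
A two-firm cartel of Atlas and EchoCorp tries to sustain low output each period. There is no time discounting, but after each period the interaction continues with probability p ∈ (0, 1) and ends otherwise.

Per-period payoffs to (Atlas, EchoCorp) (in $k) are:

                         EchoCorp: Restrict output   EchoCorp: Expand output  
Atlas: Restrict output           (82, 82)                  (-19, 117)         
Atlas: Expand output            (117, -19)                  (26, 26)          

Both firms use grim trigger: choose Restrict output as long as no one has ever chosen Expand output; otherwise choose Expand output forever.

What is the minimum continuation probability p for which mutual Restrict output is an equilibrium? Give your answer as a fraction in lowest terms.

5/13

With no time discounting, the continuation probability p plays the role of the discount factor.
Grim-trigger IC: 82/(1−p) ≥ 117 + 26p/(1−p) ⇒ p ≥ (117−82)/(117−26) = 5/13.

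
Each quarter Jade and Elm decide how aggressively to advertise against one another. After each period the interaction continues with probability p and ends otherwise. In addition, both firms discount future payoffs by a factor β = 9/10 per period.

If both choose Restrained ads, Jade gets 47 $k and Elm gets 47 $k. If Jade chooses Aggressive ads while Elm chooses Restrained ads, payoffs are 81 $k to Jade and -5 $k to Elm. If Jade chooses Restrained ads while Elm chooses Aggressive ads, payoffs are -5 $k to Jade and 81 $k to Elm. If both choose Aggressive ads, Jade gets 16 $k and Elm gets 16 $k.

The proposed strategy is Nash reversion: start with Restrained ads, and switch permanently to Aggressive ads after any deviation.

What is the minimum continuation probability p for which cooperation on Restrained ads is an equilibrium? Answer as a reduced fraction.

68/117

With continuation probability p and discount β, the effective per-period discount factor is βp.
Grim-trigger IC: βp ≥ (81−47)/(81−16) = 34/65.
So p ≥ (34/65)/(9/10) = 68/117.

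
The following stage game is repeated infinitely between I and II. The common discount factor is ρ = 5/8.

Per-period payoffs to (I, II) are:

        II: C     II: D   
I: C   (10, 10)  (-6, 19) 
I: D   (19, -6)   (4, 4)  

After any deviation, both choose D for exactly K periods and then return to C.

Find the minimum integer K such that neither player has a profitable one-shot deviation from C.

5

No profitable deviation requires (10−4)(ρ+…+ρ^K) ≥ 19−10, i.e. ρ+…+ρ^K ≥ 3/2 ≈ 1.5000.
With ρ = 5/8, the partial sums are K=1: 0.6250, K=2: 1.0156, K=3: 1.2598, K=4: 1.4124, K=5: 1.5077.
K = 5 is the first length at which the sum reaches 1.5000.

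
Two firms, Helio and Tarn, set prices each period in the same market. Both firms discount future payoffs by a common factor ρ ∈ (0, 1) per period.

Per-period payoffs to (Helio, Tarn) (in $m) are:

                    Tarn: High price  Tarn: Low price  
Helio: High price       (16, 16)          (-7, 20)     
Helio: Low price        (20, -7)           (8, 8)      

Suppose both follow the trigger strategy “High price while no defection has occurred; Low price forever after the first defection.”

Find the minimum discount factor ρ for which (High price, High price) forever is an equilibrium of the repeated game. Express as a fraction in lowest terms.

1/3

Cooperation forever yields 16 each period: 16/(1−ρ).
Deviating yields 20 once, then 8 forever: 20 + 8ρ/(1−ρ).
No profitable deviation requires 16/(1−ρ) ≥ 20 + 8ρ/(1−ρ).
Multiplying by (1−ρ): 16 ≥ 20(1−ρ) + 8ρ = 20 − 12ρ.
So 12ρ ≥ 4, i.e. ρ ≥ 4/12 = 1/3.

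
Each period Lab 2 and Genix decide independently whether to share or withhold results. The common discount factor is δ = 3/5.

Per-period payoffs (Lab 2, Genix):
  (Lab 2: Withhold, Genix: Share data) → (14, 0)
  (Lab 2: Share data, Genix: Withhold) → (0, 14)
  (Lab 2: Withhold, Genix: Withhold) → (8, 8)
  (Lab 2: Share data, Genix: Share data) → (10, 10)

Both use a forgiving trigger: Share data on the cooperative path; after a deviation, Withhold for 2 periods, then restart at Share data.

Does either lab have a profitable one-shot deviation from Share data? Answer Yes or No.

A one-shot deviation gives 14 now, then 8 for 2 periods, then back to 10.
Gain from deviating: (14−10) today; loss: (10−8) in each of the next 2 periods.
No-deviation condition: (10−8)(δ+…+δ^2) ≥ 14−10, i.e. δ+…+δ^2 ≥ 2.
At δ = 3/5: δ+…+δ^2 = 0.9600 < 2.0000.
So cooperation is not sustainable.

Yes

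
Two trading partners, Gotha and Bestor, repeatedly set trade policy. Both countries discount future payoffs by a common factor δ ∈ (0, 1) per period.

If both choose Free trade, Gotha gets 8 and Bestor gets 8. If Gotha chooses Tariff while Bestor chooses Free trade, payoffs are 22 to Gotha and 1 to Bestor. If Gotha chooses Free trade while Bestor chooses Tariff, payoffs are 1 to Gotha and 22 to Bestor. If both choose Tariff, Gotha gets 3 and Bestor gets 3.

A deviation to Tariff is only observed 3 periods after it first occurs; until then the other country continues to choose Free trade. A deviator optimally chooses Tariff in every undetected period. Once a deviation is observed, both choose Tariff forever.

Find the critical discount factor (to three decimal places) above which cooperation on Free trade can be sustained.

A deviator earns 22 for 3 periods, then 3 forever; cooperating earns 8 forever. Multiplying the IC by (1−δ):
8 ≥ 22(1−δ^3) + 3δ^3, so 19·δ^3 ≥ 14 and δ^3 ≥ 14/19.
δ ≥ (14/19)^(1/3) ≈ 0.903.

0.903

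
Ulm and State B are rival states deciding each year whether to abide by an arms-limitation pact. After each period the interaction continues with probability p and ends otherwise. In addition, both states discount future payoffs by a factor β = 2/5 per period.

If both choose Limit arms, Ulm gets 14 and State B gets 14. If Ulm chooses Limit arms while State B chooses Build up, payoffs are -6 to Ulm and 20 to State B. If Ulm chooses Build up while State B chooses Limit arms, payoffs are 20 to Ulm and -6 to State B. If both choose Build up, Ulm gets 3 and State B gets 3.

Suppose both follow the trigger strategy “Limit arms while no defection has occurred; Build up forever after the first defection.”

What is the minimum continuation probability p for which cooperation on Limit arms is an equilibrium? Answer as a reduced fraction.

15/17

With continuation probability p and discount β, the effective per-period discount factor is βp.
Grim-trigger IC: βp ≥ (20−14)/(20−3) = 6/17.
So p ≥ (6/17)/(2/5) = 15/17.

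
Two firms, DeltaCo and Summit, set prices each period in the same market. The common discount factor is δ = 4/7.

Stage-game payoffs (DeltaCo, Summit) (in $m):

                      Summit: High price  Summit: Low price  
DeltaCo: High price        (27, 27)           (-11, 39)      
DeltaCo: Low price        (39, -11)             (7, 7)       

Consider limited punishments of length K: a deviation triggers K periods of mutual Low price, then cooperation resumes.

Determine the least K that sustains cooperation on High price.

2

No profitable deviation requires (27−7)(δ+…+δ^K) ≥ 39−27, i.e. δ+…+δ^K ≥ 3/5 ≈ 0.6000.
With δ = 4/7, the partial sums are K=1: 0.5714, K=2: 0.8980.
K = 2 is the first length at which the sum reaches 0.6000.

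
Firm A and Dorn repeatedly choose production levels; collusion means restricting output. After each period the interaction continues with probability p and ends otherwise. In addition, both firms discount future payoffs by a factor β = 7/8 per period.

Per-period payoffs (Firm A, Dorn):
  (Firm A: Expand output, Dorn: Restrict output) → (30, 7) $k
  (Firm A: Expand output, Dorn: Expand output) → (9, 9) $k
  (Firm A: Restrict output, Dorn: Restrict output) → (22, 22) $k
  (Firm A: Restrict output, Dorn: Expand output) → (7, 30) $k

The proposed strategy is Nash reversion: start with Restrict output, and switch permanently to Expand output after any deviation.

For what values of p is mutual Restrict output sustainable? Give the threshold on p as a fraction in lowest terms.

64/147

With continuation probability p and discount β, the effective per-period discount factor is βp.
Grim-trigger IC: βp ≥ (30−22)/(30−9) = 8/21.
So p ≥ (8/21)/(7/8) = 64/147.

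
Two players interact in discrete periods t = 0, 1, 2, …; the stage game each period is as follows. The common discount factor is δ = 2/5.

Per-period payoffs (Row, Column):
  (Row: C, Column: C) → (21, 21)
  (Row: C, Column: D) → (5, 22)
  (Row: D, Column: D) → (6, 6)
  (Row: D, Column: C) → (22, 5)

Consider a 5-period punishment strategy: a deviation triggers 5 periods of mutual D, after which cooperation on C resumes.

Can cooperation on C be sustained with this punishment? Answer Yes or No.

Yes

Comparing payoff streams over the 6 periods until play realigns: cooperate → 21(1+δ+…+δ^5); deviate → 22 + 6(δ+…+δ^5).
Cooperation is sustained iff (21−6)(δ+…+δ^5) ≥ 22−21.
δ+…+δ^5 = 2/5·(1−(2/5)^5)/(1−2/5) = 0.6598, and (22−21)/(21−6) = 0.0667.
0.6598 ≥ 0.0667, so cooperation is sustainable.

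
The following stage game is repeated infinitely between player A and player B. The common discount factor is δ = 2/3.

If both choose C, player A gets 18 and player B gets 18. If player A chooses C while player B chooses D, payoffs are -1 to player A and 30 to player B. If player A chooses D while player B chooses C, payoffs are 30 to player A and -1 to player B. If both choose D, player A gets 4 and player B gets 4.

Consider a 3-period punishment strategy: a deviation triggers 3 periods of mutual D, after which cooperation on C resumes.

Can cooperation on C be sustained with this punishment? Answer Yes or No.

Comparing payoff streams over the 4 periods until play realigns: cooperate → 18(1+δ+…+δ^3); deviate → 30 + 4(δ+…+δ^3).
Cooperation is sustained iff (18−4)(δ+…+δ^3) ≥ 30−18.
δ+…+δ^3 = 2/3·(1−(2/3)^3)/(1−2/3) = 1.4074, and (30−18)/(18−4) = 0.8571.
1.4074 ≥ 0.8571, so cooperation is sustainable.

Yes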